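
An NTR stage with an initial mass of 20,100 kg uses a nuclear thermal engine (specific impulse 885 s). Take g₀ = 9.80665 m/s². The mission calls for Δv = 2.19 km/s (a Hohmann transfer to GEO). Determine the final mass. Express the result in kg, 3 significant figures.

final mass ≈ 15600 kg

v_e = Isp · g₀ = 885 × 9.80665 = 8678.9 m/s.
By the Tsiolkovsky rocket equation, m₀/m_f = exp(Δv / v_e) = exp(2190 / 8678.9) = exp(0.2523) = 1.2870.
m_f = m₀ / 1.2870 = 20,100 / 1.2870 = 15,617.7 kg.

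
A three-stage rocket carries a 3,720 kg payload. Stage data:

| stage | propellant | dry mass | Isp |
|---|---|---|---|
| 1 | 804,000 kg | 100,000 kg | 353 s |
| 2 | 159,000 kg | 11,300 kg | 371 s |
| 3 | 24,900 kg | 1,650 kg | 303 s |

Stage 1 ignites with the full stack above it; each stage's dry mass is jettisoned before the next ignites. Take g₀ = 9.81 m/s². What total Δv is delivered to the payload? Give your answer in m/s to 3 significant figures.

Δv ≈ 15400 m/s

Ignition mass of stage 1 = 804,000+100,000 + 159,000+11,300 + 24,900+1,650 + 3,720 = 1,104,570 kg.
Stage 1: m₀ = 1,104,570 kg, m_f = 1,104,570 − 804,000 = 300,570 kg; Δv = 353×9.81×ln(3.675) = 3462.9×1.3015 ≈ 4507 m/s.
Stage 2: m₀ = 200,570 kg, m_f = 200,570 − 159,000 = 41,570 kg; Δv = 371×9.81×ln(4.825) = 3639.5×1.5738 ≈ 5728 m/s.
Stage 3: m₀ = 30,270 kg, m_f = 30,270 − 24,900 = 5,370 kg; Δv = 303×9.81×ln(5.637) = 2972.4×1.7293 ≈ 5140 m/s.
Total Δv = 4507 + 5728 + 5140 = 15375 m/s.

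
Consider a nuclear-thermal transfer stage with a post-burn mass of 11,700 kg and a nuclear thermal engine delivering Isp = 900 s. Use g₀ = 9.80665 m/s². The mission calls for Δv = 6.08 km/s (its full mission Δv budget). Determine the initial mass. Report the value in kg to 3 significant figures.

v_e = Isp · g₀ = 900 × 9.80665 = 8826.0 m/s.
By the Tsiolkovsky rocket equation, m₀/m_f = exp(Δv / v_e) = exp(6080 / 8826.0) = exp(0.6889) = 1.9915.
m₀ = m_f × 1.9915 = 11,700 × 1.9915 = 23,300.6 kg.

initial mass ≈ 23300 kg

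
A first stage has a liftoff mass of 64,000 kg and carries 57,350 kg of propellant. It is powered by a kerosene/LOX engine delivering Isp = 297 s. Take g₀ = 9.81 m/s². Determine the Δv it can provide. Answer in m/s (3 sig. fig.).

Δv ≈ 6600 m/s

v_e = Isp · g₀ = 297 × 9.81 = 2913.6 m/s.
m_f = m₀ − m_prop = 64,000 − 57,350 = 6,650 kg.
Rocket equation: Δv = v_e · ln(m₀/m_f) = 2913.6 × ln(9.624) = 2913.6 × 2.2643 ≈ 6597.1 m/s.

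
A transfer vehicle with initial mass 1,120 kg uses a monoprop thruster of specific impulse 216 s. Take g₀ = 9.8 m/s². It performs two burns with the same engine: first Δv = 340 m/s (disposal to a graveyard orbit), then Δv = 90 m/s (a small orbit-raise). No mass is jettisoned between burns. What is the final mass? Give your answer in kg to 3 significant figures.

v_e = Isp · g₀ = 216 × 9.8 = 2116.8 m/s.
After the first burn: m = 1120 × exp(−340/2116.8) = 1120 × 0.85162 = 953.814 kg.
After the second burn: m = 953.814 × exp(−90/2116.8) = 953.814 × 0.95837 = 914.107 kg.

final mass ≈ 914 kg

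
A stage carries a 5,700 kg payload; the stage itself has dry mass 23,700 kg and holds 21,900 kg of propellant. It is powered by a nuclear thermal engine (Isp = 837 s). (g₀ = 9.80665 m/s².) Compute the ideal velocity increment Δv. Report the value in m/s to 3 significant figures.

Δv ≈ 4570 m/s

v_e = Isp · g₀ = 837 × 9.80665 = 8208.2 m/s.
m₀ = payload + dry + propellant = 5,700 + 23,700 + 21,900 = 51,300 kg.
m_f = payload + dry = 5,700 + 23,700 = 29,400 kg.
From the ideal rocket equation, Δv = v_e · ln(m₀/m_f) = 8208.2 × ln(1.745) = 8208.2 × 0.5567 ≈ 4569.5 m/s.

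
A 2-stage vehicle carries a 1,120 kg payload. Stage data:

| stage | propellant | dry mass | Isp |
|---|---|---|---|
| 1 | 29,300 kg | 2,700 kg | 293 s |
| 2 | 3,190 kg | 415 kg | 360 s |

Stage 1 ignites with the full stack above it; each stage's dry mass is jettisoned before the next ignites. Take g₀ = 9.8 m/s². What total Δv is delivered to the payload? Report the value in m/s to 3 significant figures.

Δv ≈ 8560 m/s

Ignition mass of stage 1 = 29,300+2,700 + 3,190+415 + 1,120 = 36,725 kg.
Stage 1: m₀ = 36,725 kg, m_f = 36,725 − 29,300 = 7,425 kg; Δv = 293×9.8×ln(4.946) = 2871.4×1.5986 ≈ 4590 m/s.
Stage 2: m₀ = 4,725 kg, m_f = 4,725 − 3,190 = 1,535 kg; Δv = 360×9.8×ln(3.078) = 3528.0×1.1243 ≈ 3967 m/s.
Total Δv = 4590 + 3967 = 8557 m/s.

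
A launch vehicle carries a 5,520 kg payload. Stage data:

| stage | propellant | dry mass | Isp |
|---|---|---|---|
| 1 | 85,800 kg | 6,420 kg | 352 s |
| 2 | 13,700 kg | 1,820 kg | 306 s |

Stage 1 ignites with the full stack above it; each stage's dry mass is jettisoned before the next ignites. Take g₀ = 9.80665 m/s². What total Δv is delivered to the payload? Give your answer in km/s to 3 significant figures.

Ignition mass of stage 1 = 85,800+6,420 + 13,700+1,820 + 5,520 = 113,260 kg.
Stage 1: m₀ = 113,260 kg, m_f = 113,260 − 85,800 = 27,460 kg; Δv = 352×9.80665×ln(4.125) = 3451.9×1.4170 ≈ 4891 m/s.
Stage 2: m₀ = 21,040 kg, m_f = 21,040 − 13,700 = 7,340 kg; Δv = 306×9.80665×ln(2.866) = 3000.8×1.0531 ≈ 3160 m/s.
Total Δv = 4891 + 3160 = 8051 m/s.

Δv ≈ 8.05 km/s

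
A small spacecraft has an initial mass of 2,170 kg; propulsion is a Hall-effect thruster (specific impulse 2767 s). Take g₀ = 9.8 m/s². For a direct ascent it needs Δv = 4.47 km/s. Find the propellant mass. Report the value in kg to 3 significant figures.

propellant mass ≈ 330 kg

v_e = Isp · g₀ = 2767 × 9.8 = 27116.6 m/s.
From the ideal rocket equation, m₀/m_f = exp(Δv / v_e) = exp(4470 / 27116.6) = exp(0.1648) = 1.1792.
m_f = 2,170 / 1.1792 = 1,840.23 kg, so propellant = m₀ − m_f = 2,170 − 1,840.23 = 329.77 kg.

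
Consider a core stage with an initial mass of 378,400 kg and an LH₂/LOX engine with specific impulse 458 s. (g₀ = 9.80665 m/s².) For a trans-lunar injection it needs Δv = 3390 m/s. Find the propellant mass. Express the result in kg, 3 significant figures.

propellant mass ≈ 201000 kg

v_e = Isp · g₀ = 458 × 9.80665 = 4491.4 m/s.
From the ideal rocket equation, m₀/m_f = exp(Δv / v_e) = exp(3390 / 4491.4) = exp(0.7548) = 2.1271.
m_f = 378,400 / 2.1271 = 177,895 kg, so propellant = m₀ − m_f = 378,400 − 177,895 = 200,505 kg.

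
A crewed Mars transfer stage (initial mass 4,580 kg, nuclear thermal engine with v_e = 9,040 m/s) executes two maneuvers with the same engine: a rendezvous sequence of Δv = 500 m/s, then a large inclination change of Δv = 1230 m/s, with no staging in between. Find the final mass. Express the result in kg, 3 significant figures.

final mass ≈ 3780 kg

After the first burn: m = 4580 × exp(−500/9040.0) = 4580 × 0.94619 = 4,333.55 kg.
After the second burn: m = 4,333.55 × exp(−1230/9040.0) = 4,333.55 × 0.87279 = 3,782.28 kg.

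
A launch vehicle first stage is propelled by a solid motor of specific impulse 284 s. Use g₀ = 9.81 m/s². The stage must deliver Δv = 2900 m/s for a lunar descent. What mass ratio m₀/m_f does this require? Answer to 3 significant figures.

mass ratio ≈ 2.83

v_e = Isp · g₀ = 284 × 9.81 = 2786.0 m/s.
By the Tsiolkovsky rocket equation, m₀/m_f = exp(Δv / v_e) = exp(2900 / 2786.0) = exp(1.0409) = 2.8318.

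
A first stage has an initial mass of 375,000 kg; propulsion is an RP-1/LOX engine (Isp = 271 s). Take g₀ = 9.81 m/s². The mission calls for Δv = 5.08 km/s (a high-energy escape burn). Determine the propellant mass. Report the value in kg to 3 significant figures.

v_e = Isp · g₀ = 271 × 9.81 = 2658.5 m/s.
By the Tsiolkovsky rocket equation, m₀/m_f = exp(Δv / v_e) = exp(5080 / 2658.5) = exp(1.9108) = 6.7588.
m_f = 375,000 / 6.7588 = 55,483.2 kg, so propellant = m₀ − m_f = 375,000 − 55,483.2 = 319,516.8 kg.

propellant mass ≈ 320000 kg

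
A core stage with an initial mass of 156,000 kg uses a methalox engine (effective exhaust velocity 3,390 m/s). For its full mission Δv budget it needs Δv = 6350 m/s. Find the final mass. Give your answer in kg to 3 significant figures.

final mass ≈ 24000 kg

Using Δv = v_e ln(m₀/m_f): m₀/m_f = exp(Δv / v_e) = exp(6350 / 3390.0) = exp(1.8732) = 6.5088.
m_f = m₀ / 6.5088 = 156,000 / 6.5088 = 23,967.6 kg.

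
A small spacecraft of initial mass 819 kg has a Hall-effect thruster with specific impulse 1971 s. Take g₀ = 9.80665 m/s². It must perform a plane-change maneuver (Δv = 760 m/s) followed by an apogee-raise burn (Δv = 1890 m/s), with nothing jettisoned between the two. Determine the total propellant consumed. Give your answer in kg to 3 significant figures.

total propellant consumed ≈ 105 kg

v_e = Isp · g₀ = 1971 × 9.80665 = 19328.9 m/s.
After the first burn: m = 819 × exp(−760/19328.9) = 819 × 0.96144 = 787.419 kg.
After the second burn: m = 787.419 × exp(−1890/19328.9) = 787.419 × 0.90685 = 714.071 kg.
Total propellant = m₀ − m_final = 819 − 714.071 = 104.929 kg.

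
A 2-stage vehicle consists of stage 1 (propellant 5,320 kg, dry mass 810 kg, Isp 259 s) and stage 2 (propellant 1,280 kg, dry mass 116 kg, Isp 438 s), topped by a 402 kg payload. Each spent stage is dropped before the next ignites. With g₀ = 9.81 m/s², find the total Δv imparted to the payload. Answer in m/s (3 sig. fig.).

Δv ≈ 8170 m/s

Ignition mass of stage 1 = 5,320+810 + 1,280+116 + 402 = 7,928 kg.
Stage 1: m₀ = 7,928 kg, m_f = 7,928 − 5,320 = 2,608 kg; Δv = 259×9.81×ln(3.04) = 2540.8×1.1118 ≈ 2825 m/s.
Stage 2: m₀ = 1,798 kg, m_f = 1,798 − 1,280 = 518 kg; Δv = 438×9.81×ln(3.471) = 4296.8×1.2445 ≈ 5347 m/s.
Total Δv = 2825 + 5347 = 8172 m/s.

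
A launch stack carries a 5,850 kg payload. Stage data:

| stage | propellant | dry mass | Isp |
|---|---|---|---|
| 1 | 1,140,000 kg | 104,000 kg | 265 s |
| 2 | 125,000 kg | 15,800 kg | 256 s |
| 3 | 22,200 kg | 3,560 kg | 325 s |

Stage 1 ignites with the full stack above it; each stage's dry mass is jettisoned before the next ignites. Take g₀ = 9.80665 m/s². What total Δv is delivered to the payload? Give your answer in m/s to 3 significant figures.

Δv ≈ 11300 m/s

Ignition mass of stage 1 = 1,140,000+104,000 + 125,000+15,800 + 22,200+3,560 + 5,850 = 1,416,410 kg.
Stage 1: m₀ = 1,416,410 kg, m_f = 1,416,410 − 1,140,000 = 276,410 kg; Δv = 265×9.80665×ln(5.124) = 2598.8×1.6340 ≈ 4246 m/s.
Stage 2: m₀ = 172,410 kg, m_f = 172,410 − 125,000 = 47,410 kg; Δv = 256×9.80665×ln(3.637) = 2510.5×1.2910 ≈ 3241 m/s.
Stage 3: m₀ = 31,610 kg, m_f = 31,610 − 22,200 = 9,410 kg; Δv = 325×9.80665×ln(3.359) = 3187.2×1.2117 ≈ 3862 m/s.
Total Δv = 4246 + 3241 + 3862 = 11349 m/s.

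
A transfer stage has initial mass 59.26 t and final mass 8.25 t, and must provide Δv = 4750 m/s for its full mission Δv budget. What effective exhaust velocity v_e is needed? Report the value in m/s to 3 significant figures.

v_e ≈ 2410 m/s

ln(m₀/m_f) = ln(59260/8250) = ln(7.183) = 1.9717.
By the Tsiolkovsky rocket equation, v_e = Δv / ln(m₀/m_f) = 4750 / 1.9717 = 2409.1 m/s.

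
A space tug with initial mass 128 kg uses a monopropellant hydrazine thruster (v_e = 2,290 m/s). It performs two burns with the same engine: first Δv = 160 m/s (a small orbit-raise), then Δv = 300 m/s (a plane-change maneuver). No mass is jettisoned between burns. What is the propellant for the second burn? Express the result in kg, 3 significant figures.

After the first burn: m = 128 × exp(−160/2290.0) = 128 × 0.93252 = 119.363 kg.
After the second burn: m = 119.363 × exp(−300/2290.0) = 119.363 × 0.87721 = 104.706 kg.
Second-burn propellant = 119.363 − 104.706 = 14.657 kg.

propellant for the second burn ≈ 14.7 kg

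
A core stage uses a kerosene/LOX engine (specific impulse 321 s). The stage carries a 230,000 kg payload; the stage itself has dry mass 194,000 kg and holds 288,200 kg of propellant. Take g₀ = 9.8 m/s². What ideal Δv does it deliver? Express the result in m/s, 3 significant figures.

Δv ≈ 1630 m/s

v_e = Isp · g₀ = 321 × 9.8 = 3145.8 m/s.
m₀ = payload + dry + propellant = 230,000 + 194,000 + 288,200 = 712,200 kg.
m_f = payload + dry = 230,000 + 194,000 = 424,000 kg.
Δv = v_e · ln(m₀/m_f) = 3145.8 × ln(1.68) = 3145.8 × 0.5186 ≈ 1631.5 m/s.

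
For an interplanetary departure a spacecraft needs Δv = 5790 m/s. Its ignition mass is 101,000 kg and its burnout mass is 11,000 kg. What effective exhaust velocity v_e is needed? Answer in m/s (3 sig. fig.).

v_e ≈ 2610 m/s

ln(m₀/m_f) = ln(101000/11000) = ln(9.182) = 2.2172.
v_e = Δv / ln(m₀/m_f) = 5790 / 2.2172 = 2611.4 m/s.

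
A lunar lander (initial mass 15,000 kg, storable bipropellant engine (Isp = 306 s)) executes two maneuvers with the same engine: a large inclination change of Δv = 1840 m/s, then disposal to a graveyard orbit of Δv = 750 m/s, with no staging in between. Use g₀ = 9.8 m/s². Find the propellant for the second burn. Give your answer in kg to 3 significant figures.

v_e = Isp · g₀ = 306 × 9.8 = 2998.8 m/s.
After the first burn: m = 15000 × exp(−1840/2998.8) = 15000 × 0.54141 = 8,121.15 kg.
After the second burn: m = 8,121.15 × exp(−750/2998.8) = 8,121.15 × 0.77872 = 6,324.1 kg.
Second-burn propellant = 8,121.15 − 6,324.1 = 1,797.05 kg.

propellant for the second burn ≈ 1800 kg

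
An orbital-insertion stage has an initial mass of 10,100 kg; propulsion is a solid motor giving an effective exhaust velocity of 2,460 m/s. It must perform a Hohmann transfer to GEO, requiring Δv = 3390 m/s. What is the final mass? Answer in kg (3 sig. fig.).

Rocket equation: m₀/m_f = exp(Δv / v_e) = exp(3390 / 2460.0) = exp(1.3780) = 3.9672.
m_f = m₀ / 3.9672 = 10,100 / 3.9672 = 2,545.88 kg.

final mass ≈ 2550 kg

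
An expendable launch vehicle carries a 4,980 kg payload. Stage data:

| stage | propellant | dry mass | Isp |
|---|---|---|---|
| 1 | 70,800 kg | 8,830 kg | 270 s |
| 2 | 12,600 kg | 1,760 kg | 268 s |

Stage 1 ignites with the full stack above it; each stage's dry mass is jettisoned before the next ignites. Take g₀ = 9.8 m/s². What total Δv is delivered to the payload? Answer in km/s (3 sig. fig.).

Δv ≈ 6.09 km/s

Ignition mass of stage 1 = 70,800+8,830 + 12,600+1,760 + 4,980 = 98,970 kg.
Stage 1: m₀ = 98,970 kg, m_f = 98,970 − 70,800 = 28,170 kg; Δv = 270×9.8×ln(3.513) = 2646.0×1.2566 ≈ 3325 m/s.
Stage 2: m₀ = 19,340 kg, m_f = 19,340 − 12,600 = 6,740 kg; Δv = 268×9.8×ln(2.869) = 2626.4×1.0541 ≈ 2769 m/s.
Total Δv = 3325 + 2769 = 6094 m/s.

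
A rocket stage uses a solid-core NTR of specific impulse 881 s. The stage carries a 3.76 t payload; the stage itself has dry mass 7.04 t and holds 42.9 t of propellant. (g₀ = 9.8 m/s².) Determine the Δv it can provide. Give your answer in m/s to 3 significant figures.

Δv ≈ 13800 m/s

v_e = Isp · g₀ = 881 × 9.8 = 8633.8 m/s.
m₀ = payload + dry + propellant = 3.76 + 7.04 + 42.9 = 53.7 t.
m_f = payload + dry = 3.76 + 7.04 = 10.8 t.
Rocket equation: Δv = v_e · ln(m₀/m_f) = 8633.8 × ln(4.972) = 8633.8 × 1.6039 ≈ 13847.5 m/s.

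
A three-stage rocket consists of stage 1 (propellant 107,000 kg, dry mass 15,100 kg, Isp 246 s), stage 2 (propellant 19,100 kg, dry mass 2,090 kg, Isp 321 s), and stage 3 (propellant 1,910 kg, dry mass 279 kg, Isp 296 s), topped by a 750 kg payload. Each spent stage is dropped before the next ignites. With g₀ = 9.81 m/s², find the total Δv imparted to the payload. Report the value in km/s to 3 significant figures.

Δv ≈ 11.2 km/s

Ignition mass of stage 1 = 107,000+15,100 + 19,100+2,090 + 1,910+279 + 750 = 146,229 kg.
Stage 1: m₀ = 146,229 kg, m_f = 146,229 − 107,000 = 39,229 kg; Δv = 246×9.81×ln(3.728) = 2413.3×1.3158 ≈ 3175 m/s.
Stage 2: m₀ = 24,129 kg, m_f = 24,129 − 19,100 = 5,029 kg; Δv = 321×9.81×ln(4.798) = 3149.0×1.5682 ≈ 4938 m/s.
Stage 3: m₀ = 2,939 kg, m_f = 2,939 − 1,910 = 1,029 kg; Δv = 296×9.81×ln(2.856) = 2903.8×1.0495 ≈ 3047 m/s.
Total Δv = 3175 + 4938 + 3047 = 11160 m/s.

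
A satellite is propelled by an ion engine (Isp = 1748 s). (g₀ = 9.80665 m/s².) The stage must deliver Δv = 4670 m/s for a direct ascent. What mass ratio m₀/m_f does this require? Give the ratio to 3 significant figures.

mass ratio ≈ 1.31

v_e = Isp · g₀ = 1748 × 9.80665 = 17142.0 m/s.
From the ideal rocket equation, m₀/m_f = exp(Δv / v_e) = exp(4670 / 17142.0) = exp(0.2724) = 1.3132.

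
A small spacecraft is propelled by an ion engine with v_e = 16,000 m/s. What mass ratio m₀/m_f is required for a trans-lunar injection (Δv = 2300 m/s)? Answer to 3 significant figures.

mass ratio ≈ 1.15

By the Tsiolkovsky rocket equation, m₀/m_f = exp(Δv / v_e) = exp(2300 / 16000.0) = exp(0.1437) = 1.1546.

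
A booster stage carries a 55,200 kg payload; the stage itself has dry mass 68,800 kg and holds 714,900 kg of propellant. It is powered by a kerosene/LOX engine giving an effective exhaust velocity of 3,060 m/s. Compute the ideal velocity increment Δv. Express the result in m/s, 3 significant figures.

Δv ≈ 5850 m/s

m₀ = payload + dry + propellant = 55,200 + 68,800 + 714,900 = 838,900 kg.
m_f = payload + dry = 55,200 + 68,800 = 124,000 kg.
Rocket equation: Δv = v_e · ln(m₀/m_f) = 3060.0 × ln(6.765) = 3060.0 × 1.9118 ≈ 5850.1 m/s.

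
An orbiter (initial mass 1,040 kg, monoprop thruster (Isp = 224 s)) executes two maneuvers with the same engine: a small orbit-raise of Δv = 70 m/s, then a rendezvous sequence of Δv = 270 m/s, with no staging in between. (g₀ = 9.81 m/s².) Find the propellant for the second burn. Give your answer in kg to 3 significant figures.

v_e = Isp · g₀ = 224 × 9.81 = 2197.4 m/s.
After the first burn: m = 1040 × exp(−70/2197.4) = 1040 × 0.96865 = 1,007.4 kg.
After the second burn: m = 1,007.4 × exp(−270/2197.4) = 1,007.4 × 0.88438 = 890.924 kg.
Second-burn propellant = 1,007.4 − 890.924 = 116.476 kg.

propellant for the second burn ≈ 116 kg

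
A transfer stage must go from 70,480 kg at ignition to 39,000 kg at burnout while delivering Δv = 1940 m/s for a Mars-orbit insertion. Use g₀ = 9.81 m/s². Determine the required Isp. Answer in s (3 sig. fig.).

ln(m₀/m_f) = ln(70480/39000) = ln(1.807) = 0.5918.
Using Δv = v_e ln(m₀/m_f): v_e = Δv / ln(m₀/m_f) = 1940 / 0.5918 = 3278.3 m/s.
Isp = v_e / g₀ = 3278.3 / 9.81 = 334.2 s.

Isp ≈ 334 s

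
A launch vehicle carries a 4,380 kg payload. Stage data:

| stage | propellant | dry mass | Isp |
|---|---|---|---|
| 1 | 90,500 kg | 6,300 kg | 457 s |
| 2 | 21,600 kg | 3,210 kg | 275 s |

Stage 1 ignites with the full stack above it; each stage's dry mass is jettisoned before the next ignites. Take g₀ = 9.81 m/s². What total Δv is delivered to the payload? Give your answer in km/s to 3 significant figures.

Δv ≈ 9.31 km/s

Ignition mass of stage 1 = 90,500+6,300 + 21,600+3,210 + 4,380 = 125,990 kg.
Stage 1: m₀ = 125,990 kg, m_f = 125,990 − 90,500 = 35,490 kg; Δv = 457×9.81×ln(3.55) = 4483.2×1.2670 ≈ 5680 m/s.
Stage 2: m₀ = 29,190 kg, m_f = 29,190 − 21,600 = 7,590 kg; Δv = 275×9.81×ln(3.846) = 2697.8×1.3470 ≈ 3634 m/s.
Total Δv = 5680 + 3634 = 9314 m/s.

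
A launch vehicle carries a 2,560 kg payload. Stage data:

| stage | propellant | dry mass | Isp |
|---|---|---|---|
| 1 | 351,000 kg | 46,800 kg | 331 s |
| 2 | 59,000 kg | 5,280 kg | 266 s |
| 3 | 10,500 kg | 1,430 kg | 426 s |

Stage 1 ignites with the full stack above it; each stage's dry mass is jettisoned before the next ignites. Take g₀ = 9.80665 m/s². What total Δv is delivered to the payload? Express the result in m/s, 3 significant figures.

Ignition mass of stage 1 = 351,000+46,800 + 59,000+5,280 + 10,500+1,430 + 2,560 = 476,570 kg.
Stage 1: m₀ = 476,570 kg, m_f = 476,570 − 351,000 = 125,570 kg; Δv = 331×9.80665×ln(3.795) = 3246.0×1.3338 ≈ 4329 m/s.
Stage 2: m₀ = 78,770 kg, m_f = 78,770 − 59,000 = 19,770 kg; Δv = 266×9.80665×ln(3.984) = 2608.6×1.3824 ≈ 3606 m/s.
Stage 3: m₀ = 14,490 kg, m_f = 14,490 − 10,500 = 3,990 kg; Δv = 426×9.80665×ln(3.632) = 4177.6×1.2897 ≈ 5388 m/s.
Total Δv = 4329 + 3606 + 5388 = 13323 m/s.

Δv ≈ 13300 m/s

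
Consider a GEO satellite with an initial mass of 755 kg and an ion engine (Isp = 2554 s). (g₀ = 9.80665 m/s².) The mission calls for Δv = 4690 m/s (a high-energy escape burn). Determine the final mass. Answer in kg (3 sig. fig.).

v_e = Isp · g₀ = 2554 × 9.80665 = 25046.2 m/s.
By the Tsiolkovsky rocket equation, m₀/m_f = exp(Δv / v_e) = exp(4690 / 25046.2) = exp(0.1873) = 1.2059.
m_f = m₀ / 1.2059 = 755 / 1.2059 = 626.088 kg.

final mass ≈ 626 kg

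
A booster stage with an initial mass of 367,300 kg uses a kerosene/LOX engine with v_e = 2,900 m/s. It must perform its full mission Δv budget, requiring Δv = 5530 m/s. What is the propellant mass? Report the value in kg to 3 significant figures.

propellant mass ≈ 313000 kg

By the Tsiolkovsky rocket equation, m₀/m_f = exp(Δv / v_e) = exp(5530 / 2900.0) = exp(1.9069) = 6.7322.
m_f = 367,300 / 6.7322 = 54,558.7 kg, so propellant = m₀ − m_f = 367,300 − 54,558.7 = 312,741.3 kg.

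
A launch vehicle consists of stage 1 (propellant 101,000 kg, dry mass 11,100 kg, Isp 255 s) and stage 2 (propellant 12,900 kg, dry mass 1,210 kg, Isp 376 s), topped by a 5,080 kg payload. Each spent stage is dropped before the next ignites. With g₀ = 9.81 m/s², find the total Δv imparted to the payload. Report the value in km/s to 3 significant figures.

Ignition mass of stage 1 = 101,000+11,100 + 12,900+1,210 + 5,080 = 131,290 kg.
Stage 1: m₀ = 131,290 kg, m_f = 131,290 − 101,000 = 30,290 kg; Δv = 255×9.81×ln(4.334) = 2501.6×1.4666 ≈ 3669 m/s.
Stage 2: m₀ = 19,190 kg, m_f = 19,190 − 12,900 = 6,290 kg; Δv = 376×9.81×ln(3.051) = 3688.6×1.1154 ≈ 4114 m/s.
Total Δv = 3669 + 4114 = 7783 m/s.

Δv ≈ 7.78 km/s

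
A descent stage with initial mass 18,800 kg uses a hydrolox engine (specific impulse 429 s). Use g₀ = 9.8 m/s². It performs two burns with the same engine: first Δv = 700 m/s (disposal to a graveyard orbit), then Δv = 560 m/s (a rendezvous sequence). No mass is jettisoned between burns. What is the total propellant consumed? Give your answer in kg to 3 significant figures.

total propellant consumed ≈ 4870 kg

v_e = Isp · g₀ = 429 × 9.8 = 4204.2 m/s.
After the first burn: m = 18800 × exp(−700/4204.2) = 18800 × 0.84662 = 15,916.5 kg.
After the second burn: m = 15,916.5 × exp(−560/4204.2) = 15,916.5 × 0.87529 = 13,931.6 kg.
Total propellant = m₀ − m_final = 18800 − 13,931.6 = 4,868.4 kg.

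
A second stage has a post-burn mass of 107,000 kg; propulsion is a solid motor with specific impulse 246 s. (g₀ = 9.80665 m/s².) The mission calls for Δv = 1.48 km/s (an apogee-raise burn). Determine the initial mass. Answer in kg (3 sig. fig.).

initial mass ≈ 198000 kg

v_e = Isp · g₀ = 246 × 9.80665 = 2412.4 m/s.
m₀/m_f = exp(Δv / v_e) = exp(1480 / 2412.4) = exp(0.6135) = 1.8469.
m₀ = m_f × 1.8469 = 107,000 × 1.8469 = 197,618 kg.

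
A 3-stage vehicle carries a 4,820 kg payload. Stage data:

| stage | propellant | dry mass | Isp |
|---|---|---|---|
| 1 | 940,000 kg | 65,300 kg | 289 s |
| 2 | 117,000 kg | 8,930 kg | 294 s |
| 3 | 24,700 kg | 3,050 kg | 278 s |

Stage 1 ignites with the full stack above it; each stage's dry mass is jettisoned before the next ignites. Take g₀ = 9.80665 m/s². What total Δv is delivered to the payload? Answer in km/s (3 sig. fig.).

Ignition mass of stage 1 = 940,000+65,300 + 117,000+8,930 + 24,700+3,050 + 4,820 = 1,163,800 kg.
Stage 1: m₀ = 1,163,800 kg, m_f = 1,163,800 − 940,000 = 223,800 kg; Δv = 289×9.80665×ln(5.2) = 2834.1×1.6487 ≈ 4673 m/s.
Stage 2: m₀ = 158,500 kg, m_f = 158,500 − 117,000 = 41,500 kg; Δv = 294×9.80665×ln(3.819) = 2883.2×1.3401 ≈ 3864 m/s.
Stage 3: m₀ = 32,570 kg, m_f = 32,570 − 24,700 = 7,870 kg; Δv = 278×9.80665×ln(4.139) = 2726.2×1.4203 ≈ 3872 m/s.
Total Δv = 4673 + 3864 + 3872 = 12409 m/s.

Δv ≈ 12.4 km/s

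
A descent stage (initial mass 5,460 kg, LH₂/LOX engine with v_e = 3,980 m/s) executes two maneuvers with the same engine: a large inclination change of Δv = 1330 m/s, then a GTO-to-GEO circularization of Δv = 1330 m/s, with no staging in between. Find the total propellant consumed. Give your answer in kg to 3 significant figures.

After the first burn: m = 5460 × exp(−1330/3980.0) = 5460 × 0.71593 = 3,908.98 kg.
After the second burn: m = 3,908.98 × exp(−1330/3980.0) = 3,908.98 × 0.71593 = 2,798.56 kg.
Total propellant = m₀ − m_final = 5460 − 2,798.56 = 2,661.44 kg.

total propellant consumed ≈ 2660 kg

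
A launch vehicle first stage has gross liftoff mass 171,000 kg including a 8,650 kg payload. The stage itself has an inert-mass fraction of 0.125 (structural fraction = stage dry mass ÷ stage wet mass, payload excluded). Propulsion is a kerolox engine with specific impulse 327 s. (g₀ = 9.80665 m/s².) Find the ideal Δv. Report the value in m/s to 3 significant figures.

Stage wet mass = m₀ − payload = 171,000 − 8,650 = 162,350 kg.
Stage dry mass = ε × stage wet mass = 0.125 × 162,350 = 20,293.8 kg.
Burnout mass m_f = stage dry + payload = 20,293.8 + 8,650 = 28,943.8 kg.
v_e = Isp · g₀ = 327 × 9.80665 = 3206.8 m/s.
Δv = v_e · ln(171,000/28,943.8) = 3206.8 × ln(5.908) = 3206.8 × 1.7763 ≈ 5696 m/s.

Δv ≈ 5700 m/s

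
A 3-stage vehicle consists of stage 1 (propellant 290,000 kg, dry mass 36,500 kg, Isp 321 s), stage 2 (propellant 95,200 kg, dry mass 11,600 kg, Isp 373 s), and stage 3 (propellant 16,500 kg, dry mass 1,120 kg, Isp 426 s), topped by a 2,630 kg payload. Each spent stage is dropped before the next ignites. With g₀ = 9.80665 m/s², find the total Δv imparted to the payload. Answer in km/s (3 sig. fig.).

Δv ≈ 15.3 km/s

Ignition mass of stage 1 = 290,000+36,500 + 95,200+11,600 + 16,500+1,120 + 2,630 = 453,550 kg.
Stage 1: m₀ = 453,550 kg, m_f = 453,550 − 290,000 = 163,550 kg; Δv = 321×9.80665×ln(2.773) = 3147.9×1.0200 ≈ 3211 m/s.
Stage 2: m₀ = 127,050 kg, m_f = 127,050 − 95,200 = 31,850 kg; Δv = 373×9.80665×ln(3.989) = 3657.9×1.3835 ≈ 5061 m/s.
Stage 3: m₀ = 20,250 kg, m_f = 20,250 − 16,500 = 3,750 kg; Δv = 426×9.80665×ln(5.4) = 4177.6×1.6864 ≈ 7045 m/s.
Total Δv = 3211 + 5061 + 7045 = 15317 m/s.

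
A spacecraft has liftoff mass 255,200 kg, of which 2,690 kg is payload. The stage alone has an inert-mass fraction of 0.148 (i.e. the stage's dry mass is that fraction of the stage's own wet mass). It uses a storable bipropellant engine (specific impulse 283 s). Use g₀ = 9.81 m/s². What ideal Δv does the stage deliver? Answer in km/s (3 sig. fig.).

Δv ≈ 5.14 km/s

Stage wet mass = m₀ − payload = 255,200 − 2,690 = 252,510 kg.
Stage dry mass = ε × stage wet mass = 0.148 × 252,510 = 37,371.5 kg.
Burnout mass m_f = stage dry + payload = 37,371.5 + 2,690 = 40,061.5 kg.
v_e = Isp · g₀ = 283 × 9.81 = 2776.2 m/s.
From the ideal rocket equation, Δv = v_e · ln(255,200/40,061.5) = 2776.2 × ln(6.37) = 2776.2 × 1.8516 ≈ 5141 m/s.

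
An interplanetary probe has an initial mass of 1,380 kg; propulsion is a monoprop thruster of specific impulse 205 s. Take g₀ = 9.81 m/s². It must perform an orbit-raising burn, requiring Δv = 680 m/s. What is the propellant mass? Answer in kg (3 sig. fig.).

propellant mass ≈ 396 kg

v_e = Isp · g₀ = 205 × 9.81 = 2011.1 m/s.
By the Tsiolkovsky rocket equation, m₀/m_f = exp(Δv / v_e) = exp(680 / 2011.1) = exp(0.3381) = 1.4023.
m_f = 1,380 / 1.4023 = 984.098 kg, so propellant = m₀ − m_f = 1,380 − 984.098 = 395.902 kg.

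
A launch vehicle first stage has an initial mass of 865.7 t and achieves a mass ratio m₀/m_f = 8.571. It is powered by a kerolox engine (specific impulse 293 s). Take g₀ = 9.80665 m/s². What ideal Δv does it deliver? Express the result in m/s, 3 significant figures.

Δv ≈ 6170 m/s

v_e = Isp · g₀ = 293 × 9.80665 = 2873.3 m/s.
Using Δv = v_e ln(m₀/m_f): Δv = v_e · ln(8.571) = 2873.3 × 2.1484 ≈ 6173.1 m/s.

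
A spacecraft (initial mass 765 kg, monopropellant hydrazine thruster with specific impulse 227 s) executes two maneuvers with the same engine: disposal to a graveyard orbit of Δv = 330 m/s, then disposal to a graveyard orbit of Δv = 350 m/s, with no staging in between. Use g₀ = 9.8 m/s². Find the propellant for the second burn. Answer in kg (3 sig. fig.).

propellant for the second burn ≈ 96.0 kg

v_e = Isp · g₀ = 227 × 9.8 = 2224.6 m/s.
After the first burn: m = 765 × exp(−330/2224.6) = 765 × 0.86214 = 659.537 kg.
After the second burn: m = 659.537 × exp(−350/2224.6) = 659.537 × 0.85442 = 563.522 kg.
Second-burn propellant = 659.537 − 563.522 = 96.015 kg.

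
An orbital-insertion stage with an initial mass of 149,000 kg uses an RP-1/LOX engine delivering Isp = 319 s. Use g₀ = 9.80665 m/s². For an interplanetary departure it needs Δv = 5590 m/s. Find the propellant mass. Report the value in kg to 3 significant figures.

v_e = Isp · g₀ = 319 × 9.80665 = 3128.3 m/s.
m₀/m_f = exp(Δv / v_e) = exp(5590 / 3128.3) = exp(1.7869) = 5.9709.
m_f = 149,000 / 5.9709 = 24,954.4 kg, so propellant = m₀ − m_f = 149,000 − 24,954.4 = 124,045.6 kg.

propellant mass ≈ 124000 kg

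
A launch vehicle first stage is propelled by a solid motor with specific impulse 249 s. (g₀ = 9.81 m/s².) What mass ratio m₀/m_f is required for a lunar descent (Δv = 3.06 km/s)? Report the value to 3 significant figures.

v_e = Isp · g₀ = 249 × 9.81 = 2442.7 m/s.
From the ideal rocket equation, m₀/m_f = exp(Δv / v_e) = exp(3060 / 2442.7) = exp(1.2527) = 3.4998.

mass ratio ≈ 3.50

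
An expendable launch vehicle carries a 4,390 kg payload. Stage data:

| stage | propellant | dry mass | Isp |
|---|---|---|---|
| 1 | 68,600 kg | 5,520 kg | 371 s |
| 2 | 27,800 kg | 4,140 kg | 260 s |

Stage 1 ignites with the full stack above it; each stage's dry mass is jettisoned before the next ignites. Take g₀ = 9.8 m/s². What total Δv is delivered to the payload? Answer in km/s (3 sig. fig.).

Ignition mass of stage 1 = 68,600+5,520 + 27,800+4,140 + 4,390 = 110,450 kg.
Stage 1: m₀ = 110,450 kg, m_f = 110,450 − 68,600 = 41,850 kg; Δv = 371×9.8×ln(2.639) = 3635.8×0.9705 ≈ 3528 m/s.
Stage 2: m₀ = 36,330 kg, m_f = 36,330 − 27,800 = 8,530 kg; Δv = 260×9.8×ln(4.259) = 2548.0×1.4491 ≈ 3692 m/s.
Total Δv = 3528 + 3692 = 7220 m/s.

Δv ≈ 7.22 km/s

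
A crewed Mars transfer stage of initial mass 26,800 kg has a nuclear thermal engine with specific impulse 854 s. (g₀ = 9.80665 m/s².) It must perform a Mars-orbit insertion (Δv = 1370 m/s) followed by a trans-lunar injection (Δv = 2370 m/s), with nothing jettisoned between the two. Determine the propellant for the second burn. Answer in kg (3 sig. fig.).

propellant for the second burn ≈ 5610 kg

v_e = Isp · g₀ = 854 × 9.80665 = 8374.9 m/s.
After the first burn: m = 26800 × exp(−1370/8374.9) = 26800 × 0.84909 = 22,755.6 kg.
After the second burn: m = 22,755.6 × exp(−2370/8374.9) = 22,755.6 × 0.75353 = 17,147 kg.
Second-burn propellant = 22,755.6 − 17,147 = 5,608.6 kg.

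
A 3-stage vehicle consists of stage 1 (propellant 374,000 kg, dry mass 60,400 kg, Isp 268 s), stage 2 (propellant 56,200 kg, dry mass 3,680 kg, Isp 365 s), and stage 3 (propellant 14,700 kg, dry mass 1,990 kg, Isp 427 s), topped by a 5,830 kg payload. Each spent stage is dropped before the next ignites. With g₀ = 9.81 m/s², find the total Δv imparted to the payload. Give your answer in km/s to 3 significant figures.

Δv ≈ 11.9 km/s

Ignition mass of stage 1 = 374,000+60,400 + 56,200+3,680 + 14,700+1,990 + 5,830 = 516,800 kg.
Stage 1: m₀ = 516,800 kg, m_f = 516,800 − 374,000 = 142,800 kg; Δv = 268×9.81×ln(3.619) = 2629.1×1.2862 ≈ 3382 m/s.
Stage 2: m₀ = 82,400 kg, m_f = 82,400 − 56,200 = 26,200 kg; Δv = 365×9.81×ln(3.145) = 3580.7×1.1458 ≈ 4103 m/s.
Stage 3: m₀ = 22,520 kg, m_f = 22,520 − 14,700 = 7,820 kg; Δv = 427×9.81×ln(2.88) = 4188.9×1.0577 ≈ 4431 m/s.
Total Δv = 3382 + 4103 + 4431 = 11916 m/s.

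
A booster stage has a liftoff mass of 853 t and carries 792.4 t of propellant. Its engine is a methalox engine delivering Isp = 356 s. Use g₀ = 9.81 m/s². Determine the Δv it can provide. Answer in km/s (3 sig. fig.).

v_e = Isp · g₀ = 356 × 9.81 = 3492.4 m/s.
m_f = m₀ − m_prop = 853 − 792.4 = 60.6 t.
Rocket equation: Δv = v_e · ln(m₀/m_f) = 3492.4 × ln(14.08) = 3492.4 × 2.6445 ≈ 9235.4 m/s.

Δv ≈ 9.24 km/s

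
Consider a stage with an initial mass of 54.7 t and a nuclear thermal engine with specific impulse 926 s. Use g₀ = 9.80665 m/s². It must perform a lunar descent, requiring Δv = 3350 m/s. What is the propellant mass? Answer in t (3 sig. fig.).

v_e = Isp · g₀ = 926 × 9.80665 = 9081.0 m/s.
Rocket equation: m₀/m_f = exp(Δv / v_e) = exp(3350 / 9081.0) = exp(0.3689) = 1.4461.
m_f = 54.7 / 1.4461 = 37.8259 t, so propellant = m₀ − m_f = 54.7 − 37.8259 = 16.8741 t.

propellant mass ≈ 16.9 t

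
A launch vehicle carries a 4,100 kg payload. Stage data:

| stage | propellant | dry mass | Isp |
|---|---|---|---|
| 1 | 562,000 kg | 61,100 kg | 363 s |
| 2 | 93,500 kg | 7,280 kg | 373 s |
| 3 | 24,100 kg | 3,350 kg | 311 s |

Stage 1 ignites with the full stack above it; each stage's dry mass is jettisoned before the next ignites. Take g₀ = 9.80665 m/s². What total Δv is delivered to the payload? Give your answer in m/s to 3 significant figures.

Δv ≈ 13700 m/s

Ignition mass of stage 1 = 562,000+61,100 + 93,500+7,280 + 24,100+3,350 + 4,100 = 755,430 kg.
Stage 1: m₀ = 755,430 kg, m_f = 755,430 − 562,000 = 193,430 kg; Δv = 363×9.80665×ln(3.905) = 3559.8×1.3624 ≈ 4850 m/s.
Stage 2: m₀ = 132,330 kg, m_f = 132,330 − 93,500 = 38,830 kg; Δv = 373×9.80665×ln(3.408) = 3657.9×1.2261 ≈ 4485 m/s.
Stage 3: m₀ = 31,550 kg, m_f = 31,550 − 24,100 = 7,450 kg; Δv = 311×9.80665×ln(4.235) = 3049.9×1.4434 ≈ 4402 m/s.
Total Δv = 4850 + 4485 + 4402 = 13737 m/s.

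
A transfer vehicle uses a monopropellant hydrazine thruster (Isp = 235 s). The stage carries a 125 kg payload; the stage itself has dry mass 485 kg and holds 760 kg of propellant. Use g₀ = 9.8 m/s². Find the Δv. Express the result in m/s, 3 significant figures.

Δv ≈ 1860 m/s

v_e = Isp · g₀ = 235 × 9.8 = 2303.0 m/s.
m₀ = payload + dry + propellant = 125 + 485 + 760 = 1,370 kg.
m_f = payload + dry = 125 + 485 = 610 kg.
Δv = v_e · ln(m₀/m_f) = 2303.0 × ln(2.246) = 2303.0 × 0.8091 ≈ 1863.4 m/s.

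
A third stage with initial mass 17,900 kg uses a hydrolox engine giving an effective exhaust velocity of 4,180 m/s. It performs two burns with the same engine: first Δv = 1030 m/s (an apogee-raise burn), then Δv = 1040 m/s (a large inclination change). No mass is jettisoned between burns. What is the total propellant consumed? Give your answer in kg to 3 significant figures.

After the first burn: m = 17900 × exp(−1030/4180.0) = 17900 × 0.78160 = 13,990.6 kg.
After the second burn: m = 13,990.6 × exp(−1040/4180.0) = 13,990.6 × 0.77973 = 10,908.9 kg.
Total propellant = m₀ − m_final = 17900 − 10,908.9 = 6,991.1 kg.

total propellant consumed ≈ 6990 kg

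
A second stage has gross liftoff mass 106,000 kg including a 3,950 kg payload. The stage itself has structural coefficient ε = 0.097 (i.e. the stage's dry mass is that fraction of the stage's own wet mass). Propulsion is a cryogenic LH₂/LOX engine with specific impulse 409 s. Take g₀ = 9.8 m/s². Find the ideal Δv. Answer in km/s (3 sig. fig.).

Δv ≈ 8.16 km/s

Stage wet mass = m₀ − payload = 106,000 − 3,950 = 102,050 kg.
Stage dry mass = ε × stage wet mass = 0.097 × 102,050 = 9,898.85 kg.
Burnout mass m_f = stage dry + payload = 9,898.85 + 3,950 = 13,848.85 kg.
v_e = Isp · g₀ = 409 × 9.8 = 4008.2 m/s.
Δv = v_e · ln(106,000/13,848.85) = 4008.2 × ln(7.654) = 4008.2 × 2.0352 ≈ 8158 m/s.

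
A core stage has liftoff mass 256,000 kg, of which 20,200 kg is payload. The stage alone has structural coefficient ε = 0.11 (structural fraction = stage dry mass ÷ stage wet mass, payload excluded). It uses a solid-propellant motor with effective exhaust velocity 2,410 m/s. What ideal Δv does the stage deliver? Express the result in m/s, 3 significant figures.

Stage wet mass = m₀ − payload = 256,000 − 20,200 = 235,800 kg.
Stage dry mass = ε × stage wet mass = 0.11 × 235,800 = 25,938 kg.
Burnout mass m_f = stage dry + payload = 25,938 + 20,200 = 46,138 kg.
Using Δv = v_e ln(m₀/m_f): Δv = v_e · ln(256,000/46,138) = 2410.0 × ln(5.549) = 2410.0 × 1.7135 ≈ 4130 m/s.

Δv ≈ 4130 m/s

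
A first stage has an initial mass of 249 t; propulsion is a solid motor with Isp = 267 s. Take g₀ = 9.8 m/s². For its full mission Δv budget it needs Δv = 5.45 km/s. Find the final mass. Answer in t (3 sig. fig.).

v_e = Isp · g₀ = 267 × 9.8 = 2616.6 m/s.
m₀/m_f = exp(Δv / v_e) = exp(5450 / 2616.6) = exp(2.0829) = 8.0274.
m_f = m₀ / 8.0274 = 249 / 8.0274 = 31.0188 t.

final mass ≈ 31.0 t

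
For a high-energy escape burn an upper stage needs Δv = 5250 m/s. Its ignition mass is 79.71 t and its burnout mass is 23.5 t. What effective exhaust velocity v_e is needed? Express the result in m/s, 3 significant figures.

v_e ≈ 4300 m/s

ln(m₀/m_f) = ln(79710/23500) = ln(3.392) = 1.2214.
v_e = Δv / ln(m₀/m_f) = 5250 / 1.2214 = 4298.4 m/s.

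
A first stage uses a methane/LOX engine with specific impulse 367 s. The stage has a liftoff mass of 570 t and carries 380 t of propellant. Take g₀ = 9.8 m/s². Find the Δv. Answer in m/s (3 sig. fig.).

Δv ≈ 3950 m/s

v_e = Isp · g₀ = 367 × 9.8 = 3596.6 m/s.
m_f = m₀ − m_prop = 570 − 380 = 190 t.
Δv = v_e · ln(m₀/m_f) = 3596.6 × ln(3) = 3596.6 × 1.0986 ≈ 3951.3 m/s.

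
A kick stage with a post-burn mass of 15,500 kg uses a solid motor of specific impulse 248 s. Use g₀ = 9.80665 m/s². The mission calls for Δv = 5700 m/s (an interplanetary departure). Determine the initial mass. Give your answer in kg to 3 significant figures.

initial mass ≈ 162000 kg

v_e = Isp · g₀ = 248 × 9.80665 = 2432.0 m/s.
Using Δv = v_e ln(m₀/m_f): m₀/m_f = exp(Δv / v_e) = exp(5700 / 2432.0) = exp(2.3437) = 10.4197.
m₀ = m_f × 10.4197 = 15,500 × 10.4197 = 161,505 kg.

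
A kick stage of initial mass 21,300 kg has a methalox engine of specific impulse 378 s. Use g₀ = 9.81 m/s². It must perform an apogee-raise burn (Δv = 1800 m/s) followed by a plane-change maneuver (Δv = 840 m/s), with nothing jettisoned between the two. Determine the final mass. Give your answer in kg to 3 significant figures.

final mass ≈ 10500 kg

v_e = Isp · g₀ = 378 × 9.81 = 3708.2 m/s.
After the first burn: m = 21300 × exp(−1800/3708.2) = 21300 × 0.61544 = 13,108.9 kg.
After the second burn: m = 13,108.9 × exp(−840/3708.2) = 13,108.9 × 0.79730 = 10,451.7 kg.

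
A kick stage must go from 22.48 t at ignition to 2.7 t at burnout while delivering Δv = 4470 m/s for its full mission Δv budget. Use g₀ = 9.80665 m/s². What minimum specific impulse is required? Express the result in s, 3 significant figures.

ln(m₀/m_f) = ln(22480/2700) = ln(8.326) = 2.1194.
v_e = Δv / ln(m₀/m_f) = 4470 / 2.1194 = 2109.1 m/s.
Isp = v_e / g₀ = 2109.1 / 9.80665 = 215.1 s.

Isp ≈ 215 s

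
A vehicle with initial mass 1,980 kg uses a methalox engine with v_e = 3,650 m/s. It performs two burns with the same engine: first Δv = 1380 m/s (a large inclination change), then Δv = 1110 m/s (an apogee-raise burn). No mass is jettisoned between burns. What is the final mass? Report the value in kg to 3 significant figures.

After the first burn: m = 1980 × exp(−1380/3650.0) = 1980 × 0.68517 = 1,356.64 kg.
After the second burn: m = 1,356.64 × exp(−1110/3650.0) = 1,356.64 × 0.73778 = 1,000.9 kg.

final mass ≈ 1000 kg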